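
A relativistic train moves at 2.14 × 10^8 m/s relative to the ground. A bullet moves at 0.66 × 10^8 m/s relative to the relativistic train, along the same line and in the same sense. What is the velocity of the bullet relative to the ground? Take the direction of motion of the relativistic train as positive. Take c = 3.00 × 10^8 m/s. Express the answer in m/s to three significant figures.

2.42 × 10^8 m/s

In units of c (dividing by 3.00 × 10^8 m/s): v = 0.713, u' = 0.220.
u = (u' + v)/(1 + u'v/c²):
u = (0.220 + 0.713) / (1 + 0.220·0.713) = 0.9333/1.1569 = 0.8067
Converting back: u = 0.8067 × 3.00 × 10^8 m/s.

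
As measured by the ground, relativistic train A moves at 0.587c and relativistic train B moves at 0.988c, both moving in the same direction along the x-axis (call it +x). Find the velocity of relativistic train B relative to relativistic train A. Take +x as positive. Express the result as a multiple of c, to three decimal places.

+0.955c

β_A = 0.587, β_B = 0.988.
Transform to A's frame with the inverse velocity-addition law: u' = (u − v)/(1 − uv/c²), taking u = β_B and v = β_A.
u' = (0.988 − 0.587) / (1 − (0.587)(0.988)) = 0.4010/0.4200 = 0.9547.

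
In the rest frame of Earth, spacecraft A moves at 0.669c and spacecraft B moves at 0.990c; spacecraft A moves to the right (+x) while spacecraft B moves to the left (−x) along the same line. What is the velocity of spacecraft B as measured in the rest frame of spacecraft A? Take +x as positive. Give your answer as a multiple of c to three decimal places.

β_A = 0.669, β_B = -0.990.
Transform to A's frame with the inverse velocity-addition law: u' = (u − v)/(1 − uv/c²), taking u = β_B and v = β_A.
u' = (-0.990 − 0.669) / (1 − (0.669)(-0.990)) = -1.6590/1.6623 = -0.9980.

-0.998c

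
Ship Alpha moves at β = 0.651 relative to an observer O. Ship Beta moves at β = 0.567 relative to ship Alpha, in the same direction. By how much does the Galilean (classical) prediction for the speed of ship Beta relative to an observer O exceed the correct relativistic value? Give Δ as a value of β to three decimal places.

Galilean: u_cl = 0.567 + 0.651 = 1.2180.
Relativistic: u_rel = (0.567 + 0.651) / (1 + 0.567·0.651) = 1.2180/1.3691 = 0.8896.
Δ = 1.2180 − 0.8896 = 0.3284.
(The classical prediction exceeds c; the relativistic result does not.)

Δ = 0.328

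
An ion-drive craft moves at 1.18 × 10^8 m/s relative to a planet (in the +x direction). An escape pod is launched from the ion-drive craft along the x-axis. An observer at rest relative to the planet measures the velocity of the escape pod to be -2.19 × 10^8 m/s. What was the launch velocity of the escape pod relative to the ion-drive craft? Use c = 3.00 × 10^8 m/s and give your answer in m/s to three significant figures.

v = 0.393c, u = -0.730c.
Invert the composition law: u' = (u − v)/(1 − uv/c²).
u' = (-0.730 − 0.393) / (1 − (-0.730)(0.393)) = -1.1233/1.2871 = -0.8727.
u' = -0.8727 × 3.00 × 10^8 m/s.

-2.62 × 10^8 m/s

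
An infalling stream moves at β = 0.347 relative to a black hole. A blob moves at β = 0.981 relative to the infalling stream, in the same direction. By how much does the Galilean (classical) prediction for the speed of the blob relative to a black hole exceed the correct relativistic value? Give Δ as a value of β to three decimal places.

Δ = 0.337

Galilean: u_cl = 0.981 + 0.347 = 1.3280.
Relativistic: u_rel = (0.981 + 0.347) / (1 + 0.981·0.347) = 1.3280/1.3404 = 0.9907.
Δ = 1.3280 − 0.9907 = 0.3373.
(The classical prediction exceeds c; the relativistic result does not.)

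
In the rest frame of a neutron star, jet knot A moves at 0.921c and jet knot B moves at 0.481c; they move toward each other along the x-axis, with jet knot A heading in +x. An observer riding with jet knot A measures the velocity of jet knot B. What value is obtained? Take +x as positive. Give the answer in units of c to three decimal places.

-0.972c

β_A = 0.921, β_B = -0.481.
Transform to A's frame with the inverse velocity-addition law: u' = (u − v)/(1 − uv/c²), taking u = β_B and v = β_A.
u' = (-0.481 − 0.921) / (1 − (0.921)(-0.481)) = -1.4020/1.4430 = -0.9716.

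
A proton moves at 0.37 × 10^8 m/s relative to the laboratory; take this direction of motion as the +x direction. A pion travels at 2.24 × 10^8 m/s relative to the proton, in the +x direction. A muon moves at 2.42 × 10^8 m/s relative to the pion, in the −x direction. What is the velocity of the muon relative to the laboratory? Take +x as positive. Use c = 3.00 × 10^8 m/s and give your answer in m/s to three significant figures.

-8.42 × 10^6 m/s

Apply u = (u' + v)/(1 + u'v/c²) successively, working outward toward the laboratory.
(Dividing each given speed by c = 3.00 × 10^8 m/s to work in units of c.)
Start: velocity of the proton relative to the laboratory = 0.1233c.
Compose with the pion (u' = 0.747 in the proton frame): u_1 = (0.747 + 0.123) / (1 + 0.747·0.123) = 0.8700/1.0921 = 0.7966.
Compose with the muon (u' = -0.807 in the pion frame): u_2 = (-0.807 + 0.797) / (1 + (-0.807)·0.797) = -0.0100/0.3574 = -0.0281.
So u = -0.0281 × 3.00 × 10^8 m/s.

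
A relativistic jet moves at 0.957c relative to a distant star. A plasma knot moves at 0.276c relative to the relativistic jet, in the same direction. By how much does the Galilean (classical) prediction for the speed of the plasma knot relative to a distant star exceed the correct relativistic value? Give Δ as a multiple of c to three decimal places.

Galilean: u_cl = 0.276 + 0.957 = 1.2330.
Relativistic: u_rel = (0.276 + 0.957) / (1 + 0.276·0.957) = 1.2330/1.2641 = 0.9754.
Δ = 1.2330 − 0.9754 = 0.2576.
(The classical prediction exceeds c; the relativistic result does not.)

Δ = 0.258c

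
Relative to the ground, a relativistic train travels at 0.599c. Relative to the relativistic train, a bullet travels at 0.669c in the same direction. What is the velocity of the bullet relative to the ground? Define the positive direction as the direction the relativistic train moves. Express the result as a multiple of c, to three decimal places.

With v = 0.599 and u' = 0.669 (in units of c),
u = (u' + v)/(1 + u'v/c²):
u = (0.669 + 0.599) / (1 + 0.669·0.599) = 1.2680/1.4007 = 0.9052
(Galilean addition would give +1.268c, exceeding c.)

0.905c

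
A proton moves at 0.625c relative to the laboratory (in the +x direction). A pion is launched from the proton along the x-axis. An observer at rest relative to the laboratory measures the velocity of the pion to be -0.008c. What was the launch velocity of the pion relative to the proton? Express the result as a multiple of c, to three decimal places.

Invert the composition law: u' = (u − v)/(1 − uv/c²).
u' = (-0.008 − 0.625) / (1 − (-0.008)(0.625)) = -0.6330/1.0050 = -0.6299.

-0.630c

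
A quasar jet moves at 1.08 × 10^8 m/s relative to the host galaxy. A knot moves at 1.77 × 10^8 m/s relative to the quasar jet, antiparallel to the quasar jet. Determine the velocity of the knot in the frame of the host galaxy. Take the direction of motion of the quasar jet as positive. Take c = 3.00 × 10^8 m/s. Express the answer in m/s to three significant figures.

-8.76 × 10^7 m/s

In units of c (dividing by 3.00 × 10^8 m/s): v = 0.360, u' = -0.590.
u = (u' + v)/(1 + u'v/c²):
u = (-0.590 + 0.360) / (1 + (-0.590)·0.360) = -0.2300/0.7876 = -0.2920
Converting back: u = -0.2920 × 3.00 × 10^8 m/s.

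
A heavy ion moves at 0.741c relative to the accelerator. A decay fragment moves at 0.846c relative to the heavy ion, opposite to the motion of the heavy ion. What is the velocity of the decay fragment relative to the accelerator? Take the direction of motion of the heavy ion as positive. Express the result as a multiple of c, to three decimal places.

-0.281c

With v = 0.741 and u' = -0.846 (in units of c),
u = (u' + v)/(1 + u'v/c²):
u = (-0.846 + 0.741) / (1 + (-0.846)·0.741) = -0.1050/0.3731 = -0.2814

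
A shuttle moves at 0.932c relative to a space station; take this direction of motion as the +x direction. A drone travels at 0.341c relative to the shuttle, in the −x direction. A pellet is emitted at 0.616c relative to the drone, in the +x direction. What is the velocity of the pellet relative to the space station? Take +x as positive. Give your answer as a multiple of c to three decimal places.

Apply u = (u' + v)/(1 + u'v/c²) successively, working outward toward the space station.
Start: velocity of the shuttle relative to the space station = 0.9320c.
Compose with the drone (u' = -0.341 in the shuttle frame): u_1 = (-0.341 + 0.932) / (1 + (-0.341)·0.932) = 0.5910/0.6822 = 0.8663.
Compose with the pellet (u' = 0.616 in the drone frame): u_2 = (0.616 + 0.866) / (1 + 0.616·0.866) = 1.4823/1.5337 = 0.9665.

+0.967c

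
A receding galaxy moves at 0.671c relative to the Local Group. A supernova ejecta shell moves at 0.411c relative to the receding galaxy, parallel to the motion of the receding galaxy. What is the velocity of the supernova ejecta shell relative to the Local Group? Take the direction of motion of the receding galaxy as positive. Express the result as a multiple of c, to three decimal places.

With v = 0.671 and u' = 0.411 (in units of c),
u = (u' + v)/(1 + u'v/c²):
u = (0.411 + 0.671) / (1 + 0.411·0.671) = 1.0820/1.2758 = 0.8481

0.848c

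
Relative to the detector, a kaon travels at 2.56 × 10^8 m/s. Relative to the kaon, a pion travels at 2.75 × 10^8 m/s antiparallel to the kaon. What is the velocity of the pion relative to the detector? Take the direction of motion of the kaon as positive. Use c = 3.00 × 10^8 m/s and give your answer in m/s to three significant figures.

In units of c (dividing by 3.00 × 10^8 m/s): v = 0.853, u' = -0.917.
u = (u' + v)/(1 + u'v/c²):
u = (-0.917 + 0.853) / (1 + (-0.917)·0.853) = -0.0633/0.2178 = -0.2908
Converting back: u = -0.2908 × 3.00 × 10^8 m/s.

-8.72 × 10^7 m/s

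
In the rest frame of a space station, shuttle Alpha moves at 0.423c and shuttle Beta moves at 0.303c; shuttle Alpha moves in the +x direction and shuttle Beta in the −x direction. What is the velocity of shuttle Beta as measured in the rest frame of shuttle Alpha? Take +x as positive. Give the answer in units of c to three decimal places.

β_A = 0.423, β_B = -0.303.
Transform to A's frame with the inverse velocity-addition law: u' = (u − v)/(1 − uv/c²), taking u = β_B and v = β_A.
u' = (-0.303 − 0.423) / (1 − (0.423)(-0.303)) = -0.7260/1.1282 = -0.6435.

-0.644c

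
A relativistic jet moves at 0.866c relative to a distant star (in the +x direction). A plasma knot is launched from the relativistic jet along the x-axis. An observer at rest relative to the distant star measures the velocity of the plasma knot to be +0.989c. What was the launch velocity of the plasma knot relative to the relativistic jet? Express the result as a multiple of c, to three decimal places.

Invert the composition law: u' = (u − v)/(1 − uv/c²).
u' = (0.989 − 0.866) / (1 − (0.989)(0.866)) = 0.1230/0.1435 = 0.8570.

+0.857c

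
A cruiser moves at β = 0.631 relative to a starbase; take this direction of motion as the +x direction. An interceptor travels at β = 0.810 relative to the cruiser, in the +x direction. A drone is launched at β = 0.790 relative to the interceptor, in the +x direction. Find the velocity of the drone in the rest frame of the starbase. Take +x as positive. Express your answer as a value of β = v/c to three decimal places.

β = 0.994

Apply u = (u' + v)/(1 + u'v/c²) successively, working outward toward the starbase.
Start: velocity of the cruiser relative to the starbase = 0.6310c.
Compose with the interceptor (u' = 0.810 in the cruiser frame): u_1 = (0.810 + 0.631) / (1 + 0.810·0.631) = 1.4410/1.5111 = 0.9536.
Compose with the drone (u' = 0.790 in the interceptor frame): u_2 = (0.790 + 0.954) / (1 + 0.790·0.954) = 1.7436/1.7533 = 0.9944.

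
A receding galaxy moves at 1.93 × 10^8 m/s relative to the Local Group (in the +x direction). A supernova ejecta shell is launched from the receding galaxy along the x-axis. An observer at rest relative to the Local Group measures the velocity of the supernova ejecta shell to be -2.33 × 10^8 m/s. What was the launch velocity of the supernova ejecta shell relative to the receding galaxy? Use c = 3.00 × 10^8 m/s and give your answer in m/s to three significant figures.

v = 0.643c, u = -0.777c.
Invert the composition law: u' = (u − v)/(1 − uv/c²).
u' = (-0.777 − 0.643) / (1 − (-0.777)(0.643)) = -1.4200/1.4997 = -0.9469.
u' = -0.9469 × 3.00 × 10^8 m/s.

-2.84 × 10^8 m/s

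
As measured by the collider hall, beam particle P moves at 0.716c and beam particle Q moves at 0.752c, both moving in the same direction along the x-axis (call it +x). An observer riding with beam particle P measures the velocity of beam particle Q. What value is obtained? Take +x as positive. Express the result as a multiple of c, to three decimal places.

+0.078c

β_A = 0.716, β_B = 0.752.
Transform to A's frame with the inverse velocity-addition law: u' = (u − v)/(1 − uv/c²), taking u = β_B and v = β_A.
u' = (0.752 − 0.716) / (1 − (0.716)(0.752)) = 0.0360/0.4616 = 0.0780.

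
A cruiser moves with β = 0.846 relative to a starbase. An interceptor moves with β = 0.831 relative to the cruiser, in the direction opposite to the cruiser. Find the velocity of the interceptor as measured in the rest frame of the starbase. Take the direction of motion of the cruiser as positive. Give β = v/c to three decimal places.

With v = 0.846 and u' = -0.831 (in units of c),
u = (u' + v)/(1 + u'v/c²):
u = (-0.831 + 0.846) / (1 + (-0.831)·0.846) = 0.0150/0.2970 = 0.0505
(Galilean addition would give +0.015c.)

β = +0.051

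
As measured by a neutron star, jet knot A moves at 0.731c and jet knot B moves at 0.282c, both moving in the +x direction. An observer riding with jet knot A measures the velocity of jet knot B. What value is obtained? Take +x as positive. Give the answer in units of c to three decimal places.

β_A = 0.731, β_B = 0.282.
Transform to A's frame with the inverse velocity-addition law: u' = (u − v)/(1 − uv/c²), taking u = β_B and v = β_A.
u' = (0.282 − 0.731) / (1 − (0.731)(0.282)) = -0.4490/0.7939 = -0.5656.

-0.566c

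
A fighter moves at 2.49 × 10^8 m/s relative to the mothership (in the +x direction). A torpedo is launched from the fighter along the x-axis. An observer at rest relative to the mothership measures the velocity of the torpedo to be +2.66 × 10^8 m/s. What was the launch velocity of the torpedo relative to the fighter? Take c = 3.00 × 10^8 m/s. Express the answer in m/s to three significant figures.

v = 0.830c, u = 0.887c.
Invert the composition law: u' = (u − v)/(1 − uv/c²).
u' = (0.887 − 0.830) / (1 − (0.887)(0.830)) = 0.0567/0.2641 = 0.2146.
u' = 0.2146 × 3.00 × 10^8 m/s.

+6.44 × 10^7 m/s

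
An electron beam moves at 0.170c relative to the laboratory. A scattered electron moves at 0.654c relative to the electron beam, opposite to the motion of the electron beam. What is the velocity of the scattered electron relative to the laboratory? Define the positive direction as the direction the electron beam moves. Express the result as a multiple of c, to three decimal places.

With v = 0.170 and u' = -0.654 (in units of c),
u = (u' + v)/(1 + u'v/c²):
u = (-0.654 + 0.170) / (1 + (-0.654)·0.170) = -0.4840/0.8888 = -0.5445

-0.545c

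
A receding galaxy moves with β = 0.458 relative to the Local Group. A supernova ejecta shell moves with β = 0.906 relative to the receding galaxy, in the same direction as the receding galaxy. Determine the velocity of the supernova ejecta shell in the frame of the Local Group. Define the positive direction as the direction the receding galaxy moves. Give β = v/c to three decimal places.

β = 0.964

With v = 0.458 and u' = 0.906 (in units of c),
u = (u' + v)/(1 + u'v/c²):
u = (0.906 + 0.458) / (1 + 0.906·0.458) = 1.3640/1.4149 = 0.9640
(Galilean addition would give +1.364c, exceeding c.)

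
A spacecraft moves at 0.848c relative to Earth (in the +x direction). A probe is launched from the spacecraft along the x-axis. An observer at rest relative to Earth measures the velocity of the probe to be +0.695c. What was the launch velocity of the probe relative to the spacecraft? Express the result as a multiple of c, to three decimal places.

Invert the composition law: u' = (u − v)/(1 − uv/c²).
u' = (0.695 − 0.848) / (1 − (0.695)(0.848)) = -0.1530/0.4106 = -0.3726.

-0.373c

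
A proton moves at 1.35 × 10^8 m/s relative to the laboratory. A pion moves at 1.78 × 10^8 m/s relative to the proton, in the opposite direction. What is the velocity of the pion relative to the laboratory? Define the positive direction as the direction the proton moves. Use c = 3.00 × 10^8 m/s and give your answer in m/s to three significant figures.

In units of c (dividing by 3.00 × 10^8 m/s): v = 0.450, u' = -0.593.
u = (u' + v)/(1 + u'v/c²):
u = (-0.593 + 0.450) / (1 + (-0.593)·0.450) = -0.1433/0.7330 = -0.1955
Converting back: u = -0.1955 × 3.00 × 10^8 m/s.

-5.87 × 10^7 m/s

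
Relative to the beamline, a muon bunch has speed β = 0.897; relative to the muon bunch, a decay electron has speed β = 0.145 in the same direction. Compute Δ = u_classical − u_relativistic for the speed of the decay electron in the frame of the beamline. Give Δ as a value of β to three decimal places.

Δ = 0.120

Galilean: u_cl = 0.145 + 0.897 = 1.0420.
Relativistic: u_rel = (0.145 + 0.897) / (1 + 0.145·0.897) = 1.0420/1.1301 = 0.9221.
Δ = 1.0420 − 0.9221 = 0.1199.
(The classical prediction exceeds c; the relativistic result does not.)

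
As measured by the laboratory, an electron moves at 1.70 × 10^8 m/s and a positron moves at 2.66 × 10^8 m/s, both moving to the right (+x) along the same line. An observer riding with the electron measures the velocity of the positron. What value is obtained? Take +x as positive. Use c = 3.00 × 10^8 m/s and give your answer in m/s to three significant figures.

β_A = 0.567, β_B = 0.887 (dividing each by c = 3.00 × 10^8 m/s).
Transform to A's frame with the inverse velocity-addition law: u' = (u − v)/(1 − uv/c²), taking u = β_B and v = β_A.
u' = (0.887 − 0.567) / (1 − (0.567)(0.887)) = 0.3200/0.4976 = 0.6431.
u' = 0.6431 × 3.00 × 10^8 m/s.

+1.93 × 10^8 m/s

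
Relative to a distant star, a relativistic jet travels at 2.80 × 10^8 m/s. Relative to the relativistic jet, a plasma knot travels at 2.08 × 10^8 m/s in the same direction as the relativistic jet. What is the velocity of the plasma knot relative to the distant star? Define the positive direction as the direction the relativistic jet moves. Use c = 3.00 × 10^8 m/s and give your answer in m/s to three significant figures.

2.96 × 10^8 m/s

In units of c (dividing by 3.00 × 10^8 m/s): v = 0.933, u' = 0.693.
u = (u' + v)/(1 + u'v/c²):
u = (0.693 + 0.933) / (1 + 0.693·0.933) = 1.6267/1.6471 = 0.9876
Converting back: u = 0.9876 × 3.00 × 10^8 m/s.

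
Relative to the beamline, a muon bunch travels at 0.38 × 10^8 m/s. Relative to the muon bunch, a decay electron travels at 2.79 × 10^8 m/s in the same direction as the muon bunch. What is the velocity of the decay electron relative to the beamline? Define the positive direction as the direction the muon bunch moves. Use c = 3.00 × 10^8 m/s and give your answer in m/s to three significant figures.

In units of c (dividing by 3.00 × 10^8 m/s): v = 0.127, u' = 0.930.
u = (u' + v)/(1 + u'v/c²):
u = (0.930 + 0.127) / (1 + 0.930·0.127) = 1.0567/1.1178 = 0.9453
(Galilean addition would give +1.057c, exceeding c.)
Converting back: u = 0.9453 × 3.00 × 10^8 m/s.

2.84 × 10^8 m/s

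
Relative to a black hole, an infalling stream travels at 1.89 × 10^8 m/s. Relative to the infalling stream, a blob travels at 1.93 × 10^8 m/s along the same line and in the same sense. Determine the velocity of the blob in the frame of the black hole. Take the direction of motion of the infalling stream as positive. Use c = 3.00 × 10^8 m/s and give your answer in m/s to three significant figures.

2.72 × 10^8 m/s

In units of c (dividing by 3.00 × 10^8 m/s): v = 0.630, u' = 0.643.
u = (u' + v)/(1 + u'v/c²):
u = (0.643 + 0.630) / (1 + 0.643·0.630) = 1.2733/1.4053 = 0.9061
(Galilean addition would give +1.273c, exceeding c.)
Converting back: u = 0.9061 × 3.00 × 10^8 m/s.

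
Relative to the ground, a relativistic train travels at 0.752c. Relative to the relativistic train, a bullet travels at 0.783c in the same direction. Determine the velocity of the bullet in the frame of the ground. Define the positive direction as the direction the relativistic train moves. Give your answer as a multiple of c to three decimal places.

0.966c

With v = 0.752 and u' = 0.783 (in units of c),
u = (u' + v)/(1 + u'v/c²):
u = (0.783 + 0.752) / (1 + 0.783·0.752) = 1.5350/1.5888 = 0.9661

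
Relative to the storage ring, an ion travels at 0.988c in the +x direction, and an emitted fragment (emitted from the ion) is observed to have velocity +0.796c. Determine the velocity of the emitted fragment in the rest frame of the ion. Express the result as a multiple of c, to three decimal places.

Invert the composition law: u' = (u − v)/(1 − uv/c²).
u' = (0.796 − 0.988) / (1 − (0.796)(0.988)) = -0.1920/0.2136 = -0.8991.

-0.899c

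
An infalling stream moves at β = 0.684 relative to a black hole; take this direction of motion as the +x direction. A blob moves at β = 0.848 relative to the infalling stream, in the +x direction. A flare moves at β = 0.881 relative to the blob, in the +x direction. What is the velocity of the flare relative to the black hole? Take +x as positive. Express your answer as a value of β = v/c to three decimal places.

Apply u = (u' + v)/(1 + u'v/c²) successively, working outward toward the black hole.
Start: velocity of the infalling stream relative to the black hole = 0.6840c.
Compose with the blob (u' = 0.848 in the infalling stream frame): u_1 = (0.848 + 0.684) / (1 + 0.848·0.684) = 1.5320/1.5800 = 0.9696.
Compose with the flare (u' = 0.881 in the blob frame): u_2 = (0.881 + 0.970) / (1 + 0.881·0.970) = 1.8506/1.8542 = 0.9980.

β = 0.998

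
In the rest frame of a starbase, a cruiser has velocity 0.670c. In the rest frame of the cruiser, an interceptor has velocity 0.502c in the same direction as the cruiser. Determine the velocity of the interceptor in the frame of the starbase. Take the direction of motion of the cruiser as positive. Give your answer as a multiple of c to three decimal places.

0.877c

With v = 0.670 and u' = 0.502 (in units of c),
u = (u' + v)/(1 + u'v/c²):
u = (0.502 + 0.670) / (1 + 0.502·0.670) = 1.1720/1.3363 = 0.8770
(Galilean addition would give +1.172c, exceeding c.)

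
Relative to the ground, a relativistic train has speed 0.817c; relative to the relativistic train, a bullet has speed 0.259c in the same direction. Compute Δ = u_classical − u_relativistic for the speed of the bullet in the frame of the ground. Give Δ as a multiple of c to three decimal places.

Δ = 0.188c

Galilean: u_cl = 0.259 + 0.817 = 1.0760.
Relativistic: u_rel = (0.259 + 0.817) / (1 + 0.259·0.817) = 1.0760/1.2116 = 0.8881.
Δ = 1.0760 − 0.8881 = 0.1879.
(The classical prediction exceeds c; the relativistic result does not.)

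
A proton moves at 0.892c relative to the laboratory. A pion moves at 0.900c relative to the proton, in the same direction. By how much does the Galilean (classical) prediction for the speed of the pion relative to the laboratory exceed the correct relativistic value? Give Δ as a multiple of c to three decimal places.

Δ = 0.798c

Galilean: u_cl = 0.900 + 0.892 = 1.7920.
Relativistic: u_rel = (0.900 + 0.892) / (1 + 0.900·0.892) = 1.7920/1.8028 = 0.9940.
Δ = 1.7920 − 0.9940 = 0.7980.
(The classical prediction exceeds c; the relativistic result does not.)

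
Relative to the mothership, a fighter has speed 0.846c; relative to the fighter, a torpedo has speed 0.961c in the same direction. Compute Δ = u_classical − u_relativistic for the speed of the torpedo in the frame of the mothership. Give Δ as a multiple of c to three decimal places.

Galilean: u_cl = 0.961 + 0.846 = 1.8070.
Relativistic: u_rel = (0.961 + 0.846) / (1 + 0.961·0.846) = 1.8070/1.8130 = 0.9967.
Δ = 1.8070 − 0.9967 = 0.8103.
(The classical prediction exceeds c; the relativistic result does not.)

Δ = 0.810c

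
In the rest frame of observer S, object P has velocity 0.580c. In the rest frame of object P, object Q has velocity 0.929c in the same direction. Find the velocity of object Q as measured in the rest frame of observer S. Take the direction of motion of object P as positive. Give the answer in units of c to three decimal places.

0.981c

With v = 0.580 and u' = 0.929 (in units of c),
u = (u' + v)/(1 + u'v/c²):
u = (0.929 + 0.580) / (1 + 0.929·0.580) = 1.5090/1.5388 = 0.9806
(Galilean addition would give +1.509c, exceeding c.)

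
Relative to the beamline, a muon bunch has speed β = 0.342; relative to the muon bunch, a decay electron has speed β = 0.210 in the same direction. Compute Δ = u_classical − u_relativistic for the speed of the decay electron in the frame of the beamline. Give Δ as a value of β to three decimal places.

Galilean: u_cl = 0.210 + 0.342 = 0.5520.
Relativistic: u_rel = (0.210 + 0.342) / (1 + 0.210·0.342) = 0.5520/1.0718 = 0.5150.
Δ = 0.5520 − 0.5150 = 0.0370.

Δ = 0.037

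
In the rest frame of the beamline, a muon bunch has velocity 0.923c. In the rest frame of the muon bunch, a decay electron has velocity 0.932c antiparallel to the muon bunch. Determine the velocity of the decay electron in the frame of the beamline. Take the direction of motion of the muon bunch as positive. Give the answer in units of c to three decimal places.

With v = 0.923 and u' = -0.932 (in units of c),
u = (u' + v)/(1 + u'v/c²):
u = (-0.932 + 0.923) / (1 + (-0.932)·0.923) = -0.0090/0.1398 = -0.0644

-0.064c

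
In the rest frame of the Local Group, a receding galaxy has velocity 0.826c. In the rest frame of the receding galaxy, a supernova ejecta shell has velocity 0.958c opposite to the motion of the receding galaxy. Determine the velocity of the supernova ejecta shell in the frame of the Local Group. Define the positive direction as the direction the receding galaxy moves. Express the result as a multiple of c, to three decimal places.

-0.633c

With v = 0.826 and u' = -0.958 (in units of c),
u = (u' + v)/(1 + u'v/c²):
u = (-0.958 + 0.826) / (1 + (-0.958)·0.826) = -0.1320/0.2087 = -0.6325
(Galilean addition would give -0.132c.)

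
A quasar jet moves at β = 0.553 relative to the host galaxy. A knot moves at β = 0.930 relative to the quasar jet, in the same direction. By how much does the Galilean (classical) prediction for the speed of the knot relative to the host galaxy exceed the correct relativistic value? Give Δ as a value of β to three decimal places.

Galilean: u_cl = 0.930 + 0.553 = 1.4830.
Relativistic: u_rel = (0.930 + 0.553) / (1 + 0.930·0.553) = 1.4830/1.5143 = 0.9793.
Δ = 1.4830 − 0.9793 = 0.5037.
(The classical prediction exceeds c; the relativistic result does not.)

Δ = 0.504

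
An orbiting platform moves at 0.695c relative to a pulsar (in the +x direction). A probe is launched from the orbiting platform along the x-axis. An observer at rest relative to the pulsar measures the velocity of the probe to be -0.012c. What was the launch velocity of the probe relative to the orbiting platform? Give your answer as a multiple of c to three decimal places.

Invert the composition law: u' = (u − v)/(1 − uv/c²).
u' = (-0.012 − 0.695) / (1 − (-0.012)(0.695)) = -0.7070/1.0083 = -0.7012.

-0.701c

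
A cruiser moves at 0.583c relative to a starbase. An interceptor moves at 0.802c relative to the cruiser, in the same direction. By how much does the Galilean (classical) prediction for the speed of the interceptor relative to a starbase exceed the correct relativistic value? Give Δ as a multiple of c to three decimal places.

Δ = 0.441c

Galilean: u_cl = 0.802 + 0.583 = 1.3850.
Relativistic: u_rel = (0.802 + 0.583) / (1 + 0.802·0.583) = 1.3850/1.4676 = 0.9437.
Δ = 1.3850 − 0.9437 = 0.4413.
(The classical prediction exceeds c; the relativistic result does not.)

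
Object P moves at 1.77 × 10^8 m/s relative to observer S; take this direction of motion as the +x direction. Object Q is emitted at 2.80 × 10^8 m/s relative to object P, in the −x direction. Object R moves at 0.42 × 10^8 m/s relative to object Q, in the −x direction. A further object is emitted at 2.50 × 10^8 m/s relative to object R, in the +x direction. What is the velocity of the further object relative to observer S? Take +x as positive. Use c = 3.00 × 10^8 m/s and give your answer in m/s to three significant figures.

Apply u = (u' + v)/(1 + u'v/c²) successively, working outward toward observer S.
(Dividing each given speed by c = 3.00 × 10^8 m/s to work in units of c.)
Start: velocity of object P relative to observer S = 0.5900c.
Compose with object Q (u' = -0.933 in object P frame): u_1 = (-0.933 + 0.590) / (1 + (-0.933)·0.590) = -0.3433/0.4493 = -0.7641.
Compose with object R (u' = -0.140 in object Q frame): u_2 = (-0.140 + (-0.764)) / (1 + (-0.140)·(-0.764)) = -0.9041/1.1070 = -0.8167.
Compose with the further object (u' = 0.833 in object R frame): u_3 = (0.833 + (-0.817)) / (1 + 0.833·(-0.817)) = 0.0166/0.3194 = 0.0520.
So u = 0.0520 × 3.00 × 10^8 m/s.

+1.56 × 10^7 m/s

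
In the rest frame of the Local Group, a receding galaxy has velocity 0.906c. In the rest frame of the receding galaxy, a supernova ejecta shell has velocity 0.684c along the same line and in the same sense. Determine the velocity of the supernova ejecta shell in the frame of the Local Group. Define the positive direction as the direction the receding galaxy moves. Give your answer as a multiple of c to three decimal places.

0.982c

With v = 0.906 and u' = 0.684 (in units of c),
u = (u' + v)/(1 + u'v/c²):
u = (0.684 + 0.906) / (1 + 0.684·0.906) = 1.5900/1.6197 = 0.9817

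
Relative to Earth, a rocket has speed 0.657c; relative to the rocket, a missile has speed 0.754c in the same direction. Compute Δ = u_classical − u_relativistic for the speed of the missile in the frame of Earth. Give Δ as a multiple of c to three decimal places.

Galilean: u_cl = 0.754 + 0.657 = 1.4110.
Relativistic: u_rel = (0.754 + 0.657) / (1 + 0.754·0.657) = 1.4110/1.4954 = 0.9436.
Δ = 1.4110 − 0.9436 = 0.4674.
(The classical prediction exceeds c; the relativistic result does not.)

Δ = 0.467c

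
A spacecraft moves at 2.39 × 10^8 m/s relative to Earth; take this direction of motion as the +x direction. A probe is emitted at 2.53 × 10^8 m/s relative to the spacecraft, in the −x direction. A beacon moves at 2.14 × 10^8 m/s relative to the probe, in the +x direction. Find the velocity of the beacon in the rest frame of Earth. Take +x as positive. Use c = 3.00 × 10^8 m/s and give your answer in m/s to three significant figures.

+1.91 × 10^8 m/s

Apply u = (u' + v)/(1 + u'v/c²) successively, working outward toward Earth.
(Dividing each given speed by c = 3.00 × 10^8 m/s to work in units of c.)
Start: velocity of the spacecraft relative to Earth = 0.7967c.
Compose with the probe (u' = -0.843 in the spacecraft frame): u_1 = (-0.843 + 0.797) / (1 + (-0.843)·0.797) = -0.0467/0.3281 = -0.1422.
Compose with the beacon (u' = 0.713 in the probe frame): u_2 = (0.713 + (-0.142)) / (1 + 0.713·(-0.142)) = 0.5711/0.8986 = 0.6356.
So u = 0.6356 × 3.00 × 10^8 m/s.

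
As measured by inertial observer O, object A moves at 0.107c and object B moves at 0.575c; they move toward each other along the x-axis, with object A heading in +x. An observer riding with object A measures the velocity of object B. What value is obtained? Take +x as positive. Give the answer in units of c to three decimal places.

β_A = 0.107, β_B = -0.575.
Transform to A's frame with the inverse velocity-addition law: u' = (u − v)/(1 − uv/c²), taking u = β_B and v = β_A.
u' = (-0.575 − 0.107) / (1 − (0.107)(-0.575)) = -0.6820/1.0615 = -0.6425.

-0.642c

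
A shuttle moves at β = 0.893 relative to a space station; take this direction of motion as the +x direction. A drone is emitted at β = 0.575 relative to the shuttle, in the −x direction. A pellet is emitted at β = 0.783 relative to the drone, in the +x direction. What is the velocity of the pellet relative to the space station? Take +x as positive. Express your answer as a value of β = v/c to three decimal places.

Apply u = (u' + v)/(1 + u'v/c²) successively, working outward toward the space station.
Start: velocity of the shuttle relative to the space station = 0.8930c.
Compose with the drone (u' = -0.575 in the shuttle frame): u_1 = (-0.575 + 0.893) / (1 + (-0.575)·0.893) = 0.3180/0.4865 = 0.6536.
Compose with the pellet (u' = 0.783 in the drone frame): u_2 = (0.783 + 0.654) / (1 + 0.783·0.654) = 1.4366/1.5118 = 0.9503.

β = +0.950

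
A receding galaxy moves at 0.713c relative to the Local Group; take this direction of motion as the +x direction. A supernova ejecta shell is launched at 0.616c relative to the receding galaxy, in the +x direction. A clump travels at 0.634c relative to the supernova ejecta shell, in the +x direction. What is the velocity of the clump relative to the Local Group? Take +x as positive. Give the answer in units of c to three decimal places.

0.982c

Apply u = (u' + v)/(1 + u'v/c²) successively, working outward toward the Local Group.
Start: velocity of the receding galaxy relative to the Local Group = 0.7130c.
Compose with the supernova ejecta shell (u' = 0.616 in the receding galaxy frame): u_1 = (0.616 + 0.713) / (1 + 0.616·0.713) = 1.3290/1.4392 = 0.9234.
Compose with the clump (u' = 0.634 in the supernova ejecta shell frame): u_2 = (0.634 + 0.923) / (1 + 0.634·0.923) = 1.5574/1.5855 = 0.9823.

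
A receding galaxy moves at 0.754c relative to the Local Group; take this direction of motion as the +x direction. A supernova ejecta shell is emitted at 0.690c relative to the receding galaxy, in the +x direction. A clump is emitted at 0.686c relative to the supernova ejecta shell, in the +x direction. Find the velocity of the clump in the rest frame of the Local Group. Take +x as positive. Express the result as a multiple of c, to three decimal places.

0.990c

Apply u = (u' + v)/(1 + u'v/c²) successively, working outward toward the Local Group.
Start: velocity of the receding galaxy relative to the Local Group = 0.7540c.
Compose with the supernova ejecta shell (u' = 0.690 in the receding galaxy frame): u_1 = (0.690 + 0.754) / (1 + 0.690·0.754) = 1.4440/1.5203 = 0.9498.
Compose with the clump (u' = 0.686 in the supernova ejecta shell frame): u_2 = (0.686 + 0.950) / (1 + 0.686·0.950) = 1.6358/1.6516 = 0.9905.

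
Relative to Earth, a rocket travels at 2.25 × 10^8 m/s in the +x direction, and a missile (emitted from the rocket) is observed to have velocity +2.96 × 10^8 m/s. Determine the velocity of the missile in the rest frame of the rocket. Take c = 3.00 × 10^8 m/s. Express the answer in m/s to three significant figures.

+2.73 × 10^8 m/s

v = 0.750c, u = 0.987c.
Invert the composition law: u' = (u − v)/(1 − uv/c²).
u' = (0.987 − 0.750) / (1 − (0.987)(0.750)) = 0.2367/0.2600 = 0.9103.
u' = 0.9103 × 3.00 × 10^8 m/s.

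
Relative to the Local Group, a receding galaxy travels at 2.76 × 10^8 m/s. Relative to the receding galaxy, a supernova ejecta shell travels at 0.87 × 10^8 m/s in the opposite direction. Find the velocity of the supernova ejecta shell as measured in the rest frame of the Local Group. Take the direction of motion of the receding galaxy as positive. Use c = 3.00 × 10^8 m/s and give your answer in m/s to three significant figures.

+2.58 × 10^8 m/s

In units of c (dividing by 3.00 × 10^8 m/s): v = 0.920, u' = -0.290.
u = (u' + v)/(1 + u'v/c²):
u = (-0.290 + 0.920) / (1 + (-0.290)·0.920) = 0.6300/0.7332 = 0.8592
(Galilean addition would give +0.630c.)
Converting back: u = 0.8592 × 3.00 × 10^8 m/s.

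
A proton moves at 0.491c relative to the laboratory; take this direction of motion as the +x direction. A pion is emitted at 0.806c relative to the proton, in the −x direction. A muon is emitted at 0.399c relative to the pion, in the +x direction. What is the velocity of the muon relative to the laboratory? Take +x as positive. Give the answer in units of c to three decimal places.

Apply u = (u' + v)/(1 + u'v/c²) successively, working outward toward the laboratory.
Start: velocity of the proton relative to the laboratory = 0.4910c.
Compose with the pion (u' = -0.806 in the proton frame): u_1 = (-0.806 + 0.491) / (1 + (-0.806)·0.491) = -0.3150/0.6043 = -0.5213.
Compose with the muon (u' = 0.399 in the pion frame): u_2 = (0.399 + (-0.521)) / (1 + 0.399·(-0.521)) = -0.1223/0.7920 = -0.1544.

-0.154c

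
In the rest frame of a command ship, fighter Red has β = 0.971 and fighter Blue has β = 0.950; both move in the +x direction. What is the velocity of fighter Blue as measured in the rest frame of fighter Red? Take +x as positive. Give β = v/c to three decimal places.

β = -0.271

β_A = 0.971, β_B = 0.950.
Transform to A's frame with the inverse velocity-addition law: u' = (u − v)/(1 − uv/c²), taking u = β_B and v = β_A.
u' = (0.950 − 0.971) / (1 − (0.971)(0.950)) = -0.0210/0.0775 = -0.2708.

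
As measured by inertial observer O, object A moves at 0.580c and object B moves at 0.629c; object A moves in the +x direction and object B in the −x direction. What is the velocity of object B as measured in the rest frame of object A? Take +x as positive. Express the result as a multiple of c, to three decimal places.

β_A = 0.580, β_B = -0.629.
Transform to A's frame with the inverse velocity-addition law: u' = (u − v)/(1 − uv/c²), taking u = β_B and v = β_A.
u' = (-0.629 − 0.580) / (1 − (0.580)(-0.629)) = -1.2090/1.3648 = -0.8858.

-0.886c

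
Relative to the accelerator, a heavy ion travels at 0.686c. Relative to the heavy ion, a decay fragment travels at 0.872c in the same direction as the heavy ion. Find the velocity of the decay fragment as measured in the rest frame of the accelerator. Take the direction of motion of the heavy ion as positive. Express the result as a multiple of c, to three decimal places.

With v = 0.686 and u' = 0.872 (in units of c),
u = (u' + v)/(1 + u'v/c²):
u = (0.872 + 0.686) / (1 + 0.872·0.686) = 1.5580/1.5982 = 0.9749
(Galilean addition would give +1.558c, exceeding c.)

0.975c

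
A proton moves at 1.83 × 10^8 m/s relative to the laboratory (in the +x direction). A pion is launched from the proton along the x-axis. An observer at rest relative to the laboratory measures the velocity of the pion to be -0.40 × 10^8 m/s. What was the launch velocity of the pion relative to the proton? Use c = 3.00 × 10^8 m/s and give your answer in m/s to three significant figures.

v = 0.610c, u = -0.133c.
Invert the composition law: u' = (u − v)/(1 − uv/c²).
u' = (-0.133 − 0.610) / (1 − (-0.133)(0.610)) = -0.7433/1.0813 = -0.6874.
u' = -0.6874 × 3.00 × 10^8 m/s.

-2.06 × 10^8 m/s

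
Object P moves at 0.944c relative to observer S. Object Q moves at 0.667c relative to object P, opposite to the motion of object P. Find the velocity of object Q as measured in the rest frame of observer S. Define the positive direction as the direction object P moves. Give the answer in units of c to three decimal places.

+0.748c

With v = 0.944 and u' = -0.667 (in units of c),
u = (u' + v)/(1 + u'v/c²):
u = (-0.667 + 0.944) / (1 + (-0.667)·0.944) = 0.2770/0.3704 = 0.7479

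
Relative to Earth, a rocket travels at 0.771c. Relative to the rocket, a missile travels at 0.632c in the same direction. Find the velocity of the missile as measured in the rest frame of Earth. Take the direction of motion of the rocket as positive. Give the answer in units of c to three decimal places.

0.943c

With v = 0.771 and u' = 0.632 (in units of c),
u = (u' + v)/(1 + u'v/c²):
u = (0.632 + 0.771) / (1 + 0.632·0.771) = 1.4030/1.4873 = 0.9433
(Galilean addition would give +1.403c, exceeding c.)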